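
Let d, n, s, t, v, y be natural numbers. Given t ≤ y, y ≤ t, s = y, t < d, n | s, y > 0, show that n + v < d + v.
y ≤ t and t ≤ y, so y = t. Since s = y and n | s, n | y. Since y > 0, n ≤ y. y = t, so n ≤ t. t < d, so n < d. Then n + v < d + v.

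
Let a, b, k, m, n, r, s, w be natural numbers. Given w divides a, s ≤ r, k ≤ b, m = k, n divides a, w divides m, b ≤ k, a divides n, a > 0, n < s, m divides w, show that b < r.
Since w divides m and m divides w, w = m. From k ≤ b and b ≤ k, k = b. Since m = k, m = b. w = m, so w = b. w divides a, so b divides a. a > 0, so b ≤ a. n divides a and a divides n, so n = a. From n < s and s ≤ r, n < r. From n = a, a < r. Since b ≤ a, b < r.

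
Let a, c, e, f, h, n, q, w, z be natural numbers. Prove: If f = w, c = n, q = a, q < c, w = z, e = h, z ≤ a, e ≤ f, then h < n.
f = w and w = z, therefore f = z. e = h and e ≤ f, hence h ≤ f. Since f = z, h ≤ z. Since q = a and q < c, a < c. Since c = n, a < n. Since z ≤ a, z < n. Since h ≤ z, h < n.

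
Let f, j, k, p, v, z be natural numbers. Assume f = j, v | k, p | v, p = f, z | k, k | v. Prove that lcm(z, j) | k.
p = f and f = j, therefore p = j. v | k and k | v, thus v = k. p | v, so p | k. Since p = j, j | k. Because z | k, lcm(z, j) | k.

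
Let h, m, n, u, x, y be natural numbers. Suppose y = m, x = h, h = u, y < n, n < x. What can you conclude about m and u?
m < u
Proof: x = h and h = u, so x = u. y < n and n < x, so y < x. Since x = u, y < u. y = m, so m < u.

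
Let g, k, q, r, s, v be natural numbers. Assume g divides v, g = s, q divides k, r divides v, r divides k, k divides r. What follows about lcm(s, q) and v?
lcm(s, q) divides v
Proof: Since g = s and g divides v, s divides v. From k divides r and r divides k, k = r. q divides k, so q divides r. From r divides v, q divides v. Because s divides v, lcm(s, q) divides v.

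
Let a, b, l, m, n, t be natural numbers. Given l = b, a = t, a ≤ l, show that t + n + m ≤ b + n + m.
l = b and a ≤ l, thus a ≤ b. a = t, so t ≤ b. Then t + n ≤ b + n. Then t + n + m ≤ b + n + m.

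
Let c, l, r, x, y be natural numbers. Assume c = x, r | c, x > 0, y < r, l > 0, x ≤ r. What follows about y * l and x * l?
y * l < x * l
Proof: c = x and r | c, hence r | x. Since x > 0, r ≤ x. Since x ≤ r, r = x. Since y < r, y < x. Since l > 0, y * l < x * l.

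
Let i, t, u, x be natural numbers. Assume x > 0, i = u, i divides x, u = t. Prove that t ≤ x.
i = u and i divides x, therefore u divides x. x > 0, so u ≤ x. u = t, so t ≤ x.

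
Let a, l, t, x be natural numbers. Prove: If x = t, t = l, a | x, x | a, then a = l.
a | x and x | a, thus a = x. x = t, so a = t. Since t = l, a = l.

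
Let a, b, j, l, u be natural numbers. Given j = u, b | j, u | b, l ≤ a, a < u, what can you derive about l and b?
l < b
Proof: Since j = u and b | j, b | u. u | b, so u = b. Because l ≤ a and a < u, l < u. u = b, so l < b.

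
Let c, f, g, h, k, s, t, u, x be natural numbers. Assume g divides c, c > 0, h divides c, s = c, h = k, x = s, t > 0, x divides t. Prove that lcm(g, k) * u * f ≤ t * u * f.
Since h = k and h divides c, k divides c. Since g divides c, lcm(g, k) divides c. Since c > 0, lcm(g, k) ≤ c. x = s and s = c, hence x = c. Since x divides t and t > 0, x ≤ t. Since x = c, c ≤ t. Since lcm(g, k) ≤ c, lcm(g, k) ≤ t. By multiplying by a non-negative, lcm(g, k) * u ≤ t * u. By multiplying by a non-negative, lcm(g, k) * u * f ≤ t * u * f.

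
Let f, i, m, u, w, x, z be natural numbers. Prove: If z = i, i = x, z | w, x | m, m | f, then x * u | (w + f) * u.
z = i and z | w, so i | w. From i = x, x | w. Because x | m and m | f, x | f. x | w, so x | w + f. Then x * u | (w + f) * u.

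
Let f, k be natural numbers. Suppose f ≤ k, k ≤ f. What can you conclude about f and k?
f = k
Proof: f ≤ k and k ≤ f. By antisymmetry, f = k.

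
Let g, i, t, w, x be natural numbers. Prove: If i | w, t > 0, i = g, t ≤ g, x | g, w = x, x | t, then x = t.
Because x | t and t > 0, x ≤ t. w = x and i | w, therefore i | x. i = g, so g | x. x | g, so g = x. t ≤ g, so t ≤ x. x ≤ t, so x = t.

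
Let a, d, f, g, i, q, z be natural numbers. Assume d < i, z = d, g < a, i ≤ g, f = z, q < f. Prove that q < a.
Because f = z and z = d, f = d. q < f, so q < d. d < i and i ≤ g, so d < g. Since q < d, q < g. Since g < a, q < a.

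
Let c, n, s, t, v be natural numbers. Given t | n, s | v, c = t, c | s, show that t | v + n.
From c | s and s | v, c | v. Since c = t, t | v. t | n, so t | v + n.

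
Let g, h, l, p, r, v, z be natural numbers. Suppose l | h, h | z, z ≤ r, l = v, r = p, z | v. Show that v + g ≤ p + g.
l | h and h | z, therefore l | z. l = v, so v | z. z | v, so z = v. z ≤ r, so v ≤ r. Since r = p, v ≤ p. Then v + g ≤ p + g.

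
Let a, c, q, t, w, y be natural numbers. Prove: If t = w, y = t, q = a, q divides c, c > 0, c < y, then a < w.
From q divides c and c > 0, q ≤ c. Since q = a, a ≤ c. c < y, so a < y. Since y = t, a < t. From t = w, a < w.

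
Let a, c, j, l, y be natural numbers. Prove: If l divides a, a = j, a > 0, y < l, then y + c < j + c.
Because l divides a and a > 0, l ≤ a. y < l, so y < a. Since a = j, y < j. Then y + c < j + c.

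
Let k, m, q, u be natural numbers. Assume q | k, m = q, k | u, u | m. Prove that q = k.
Because k | u and u | m, k | m. Since m = q, k | q. Since q | k, q = k.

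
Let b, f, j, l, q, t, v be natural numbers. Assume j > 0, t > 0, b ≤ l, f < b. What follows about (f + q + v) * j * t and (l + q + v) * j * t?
(f + q + v) * j * t < (l + q + v) * j * t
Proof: f < b and b ≤ l, hence f < l. Then f + q < l + q. Then f + q + v < l + q + v. Since j > 0, by multiplying by a positive, (f + q + v) * j < (l + q + v) * j. Since t > 0, by multiplying by a positive, (f + q + v) * j * t < (l + q + v) * j * t.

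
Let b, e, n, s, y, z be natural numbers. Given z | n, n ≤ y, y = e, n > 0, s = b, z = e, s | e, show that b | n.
z | n and n > 0, so z ≤ n. Because z = e, e ≤ n. From y = e and n ≤ y, n ≤ e. e ≤ n, so e = n. Since s = b and s | e, b | e. Because e = n, b | n.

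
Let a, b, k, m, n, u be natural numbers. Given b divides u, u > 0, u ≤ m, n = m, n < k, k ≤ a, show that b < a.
Since b divides u and u > 0, b ≤ u. Since u ≤ m, b ≤ m. n = m and n < k, so m < k. b ≤ m, so b < k. Since k ≤ a, b < a.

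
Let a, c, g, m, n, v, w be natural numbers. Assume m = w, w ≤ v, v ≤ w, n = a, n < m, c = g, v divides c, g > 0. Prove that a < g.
w ≤ v and v ≤ w, therefore w = v. Since m = w, m = v. n = a and n < m, so a < m. Since m = v, a < v. c = g and v divides c, so v divides g. g > 0, so v ≤ g. Since a < v, a < g.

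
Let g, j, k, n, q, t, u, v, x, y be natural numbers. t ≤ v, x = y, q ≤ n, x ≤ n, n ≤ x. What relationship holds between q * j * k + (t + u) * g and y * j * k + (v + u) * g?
q * j * k + (t + u) * g ≤ y * j * k + (v + u) * g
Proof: n ≤ x and x ≤ n, hence n = x. x = y, so n = y. Since q ≤ n, q ≤ y. Then q * j ≤ y * j. Then q * j * k ≤ y * j * k. From t ≤ v, t + u ≤ v + u. Then (t + u) * g ≤ (v + u) * g. Since q * j * k ≤ y * j * k, q * j * k + (t + u) * g ≤ y * j * k + (v + u) * g.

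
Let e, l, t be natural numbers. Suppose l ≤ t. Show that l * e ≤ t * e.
l ≤ t. By multiplying by a non-negative, l * e ≤ t * e.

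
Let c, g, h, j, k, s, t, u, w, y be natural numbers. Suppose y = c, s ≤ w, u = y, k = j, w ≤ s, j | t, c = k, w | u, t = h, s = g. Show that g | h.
Since y = c and c = k, y = k. Since k = j, y = j. w ≤ s and s ≤ w, hence w = s. w | u, so s | u. From u = y, s | y. Since y = j, s | j. Since t = h and j | t, j | h. Since s | j, s | h. From s = g, g | h.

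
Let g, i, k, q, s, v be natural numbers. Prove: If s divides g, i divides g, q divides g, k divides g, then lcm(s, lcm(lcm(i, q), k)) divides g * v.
Because i divides g and q divides g, lcm(i, q) divides g. Because k divides g, lcm(lcm(i, q), k) divides g. Since s divides g, lcm(s, lcm(lcm(i, q), k)) divides g. Then lcm(s, lcm(lcm(i, q), k)) divides g * v.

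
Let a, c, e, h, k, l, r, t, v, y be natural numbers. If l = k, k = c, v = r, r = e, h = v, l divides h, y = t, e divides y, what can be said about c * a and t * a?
c * a divides t * a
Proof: From l = k and k = c, l = c. Since v = r and r = e, v = e. h = v and l divides h, therefore l divides v. Because v = e, l divides e. Since l = c, c divides e. y = t and e divides y, so e divides t. Since c divides e, c divides t. Then c * a divides t * a.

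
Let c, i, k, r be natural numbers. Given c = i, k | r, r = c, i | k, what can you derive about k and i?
k = i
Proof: From r = c and k | r, k | c. Since c = i, k | i. Since i | k, k = i.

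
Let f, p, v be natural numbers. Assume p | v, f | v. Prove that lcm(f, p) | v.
Because f | v and p | v, because lcm divides any common multiple, lcm(f, p) | v.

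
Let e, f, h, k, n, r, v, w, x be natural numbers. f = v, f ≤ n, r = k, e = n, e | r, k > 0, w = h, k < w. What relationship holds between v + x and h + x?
v + x < h + x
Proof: From e = n and e | r, n | r. From r = k, n | k. k > 0, so n ≤ k. From w = h and k < w, k < h. Since n ≤ k, n < h. Since f ≤ n, f < h. Since f = v, v < h. Then v + x < h + x.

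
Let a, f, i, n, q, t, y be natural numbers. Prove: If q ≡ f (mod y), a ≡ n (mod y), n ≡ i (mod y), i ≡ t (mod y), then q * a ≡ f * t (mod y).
a ≡ n (mod y) and n ≡ i (mod y), so a ≡ i (mod y). Since i ≡ t (mod y), a ≡ t (mod y). Using q ≡ f (mod y), by multiplying congruences, q * a ≡ f * t (mod y).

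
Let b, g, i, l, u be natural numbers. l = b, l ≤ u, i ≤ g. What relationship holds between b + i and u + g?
b + i ≤ u + g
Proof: From l = b and l ≤ u, b ≤ u. i ≤ g, so b + i ≤ u + g.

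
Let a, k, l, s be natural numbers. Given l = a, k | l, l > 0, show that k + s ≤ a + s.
k | l and l > 0, hence k ≤ l. Since l = a, k ≤ a. Then k + s ≤ a + s.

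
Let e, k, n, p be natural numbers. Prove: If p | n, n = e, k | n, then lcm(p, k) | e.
p | n and k | n, hence lcm(p, k) | n. Since n = e, lcm(p, k) | e.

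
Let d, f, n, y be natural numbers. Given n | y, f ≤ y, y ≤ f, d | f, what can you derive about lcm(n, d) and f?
lcm(n, d) | f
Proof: y ≤ f and f ≤ y, thus y = f. Since n | y, n | f. d | f, so lcm(n, d) | f.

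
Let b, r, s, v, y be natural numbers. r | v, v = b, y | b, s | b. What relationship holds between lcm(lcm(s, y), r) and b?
lcm(lcm(s, y), r) | b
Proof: Because s | b and y | b, lcm(s, y) | b. v = b and r | v, hence r | b. Since lcm(s, y) | b, lcm(lcm(s, y), r) | b.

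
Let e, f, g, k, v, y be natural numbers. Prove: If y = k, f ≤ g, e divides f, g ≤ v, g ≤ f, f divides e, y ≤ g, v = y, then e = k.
e divides f and f divides e, therefore e = f. f ≤ g and g ≤ f, therefore f = g. Since e = f, e = g. Since v = y and g ≤ v, g ≤ y. Since y ≤ g, g = y. e = g, so e = y. Since y = k, e = k.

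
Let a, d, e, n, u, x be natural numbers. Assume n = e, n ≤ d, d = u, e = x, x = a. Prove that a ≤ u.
From n = e and e = x, n = x. Since x = a, n = a. d = u and n ≤ d, therefore n ≤ u. Since n = a, a ≤ u.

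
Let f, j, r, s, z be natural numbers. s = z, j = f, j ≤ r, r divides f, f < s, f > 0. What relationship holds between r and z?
r < z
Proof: j = f and j ≤ r, hence f ≤ r. r divides f and f > 0, therefore r ≤ f. Since f ≤ r, f = r. s = z and f < s, thus f < z. f = r, so r < z.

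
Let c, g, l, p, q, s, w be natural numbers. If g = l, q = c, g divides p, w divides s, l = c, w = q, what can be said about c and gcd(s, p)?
c divides gcd(s, p)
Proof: From w = q and w divides s, q divides s. Since q = c, c divides s. g = l and l = c, hence g = c. g divides p, so c divides p. c divides s, so c divides gcd(s, p).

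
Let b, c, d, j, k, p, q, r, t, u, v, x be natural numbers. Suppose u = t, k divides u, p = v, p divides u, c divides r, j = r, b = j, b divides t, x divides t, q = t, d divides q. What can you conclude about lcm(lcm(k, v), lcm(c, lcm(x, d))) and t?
lcm(lcm(k, v), lcm(c, lcm(x, d))) divides t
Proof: p = v and p divides u, thus v divides u. Since k divides u, lcm(k, v) divides u. Since u = t, lcm(k, v) divides t. b = j and b divides t, therefore j divides t. Since j = r, r divides t. Since c divides r, c divides t. q = t and d divides q, therefore d divides t. x divides t, so lcm(x, d) divides t. Since c divides t, lcm(c, lcm(x, d)) divides t. Since lcm(k, v) divides t, lcm(lcm(k, v), lcm(c, lcm(x, d))) divides t.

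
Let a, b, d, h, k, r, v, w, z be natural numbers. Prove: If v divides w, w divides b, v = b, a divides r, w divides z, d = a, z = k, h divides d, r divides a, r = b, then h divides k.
a divides r and r divides a, therefore a = r. Since r = b, a = b. v = b and v divides w, therefore b divides w. w divides b, so b = w. a = b, so a = w. Since d = a and h divides d, h divides a. Since a = w, h divides w. z = k and w divides z, therefore w divides k. h divides w, so h divides k.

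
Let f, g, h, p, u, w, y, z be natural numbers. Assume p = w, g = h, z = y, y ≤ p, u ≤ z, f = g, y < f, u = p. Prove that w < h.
Since z = y and u ≤ z, u ≤ y. Since u = p, p ≤ y. Since y ≤ p, y = p. Because f = g and y < f, y < g. Since y = p, p < g. g = h, so p < h. p = w, so w < h.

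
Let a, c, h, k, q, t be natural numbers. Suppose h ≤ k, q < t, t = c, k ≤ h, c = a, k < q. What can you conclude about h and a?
h < a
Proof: t = c and c = a, thus t = a. k ≤ h and h ≤ k, therefore k = h. k < q and q < t, so k < t. Because k = h, h < t. Since t = a, h < a.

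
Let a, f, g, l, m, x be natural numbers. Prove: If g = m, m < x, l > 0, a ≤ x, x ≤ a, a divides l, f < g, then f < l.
g = m and f < g, therefore f < m. a ≤ x and x ≤ a, thus a = x. From a divides l, x divides l. l > 0, so x ≤ l. Since m < x, m < l. Since f < m, f < l.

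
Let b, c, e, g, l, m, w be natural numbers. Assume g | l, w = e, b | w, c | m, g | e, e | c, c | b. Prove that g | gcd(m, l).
w = e and b | w, thus b | e. Since c | b, c | e. e | c, so c = e. c | m, so e | m. g | e, so g | m. g | l, so g | gcd(m, l).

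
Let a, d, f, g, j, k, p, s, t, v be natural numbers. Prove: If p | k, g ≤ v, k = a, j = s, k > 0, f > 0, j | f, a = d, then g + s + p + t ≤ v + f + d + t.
Since j | f and f > 0, j ≤ f. Since j = s, s ≤ f. k = a and a = d, so k = d. p | k and k > 0, hence p ≤ k. Since k = d, p ≤ d. Because s ≤ f, s + p ≤ f + d. g ≤ v, so g + s + p ≤ v + f + d. Then g + s + p + t ≤ v + f + d + t.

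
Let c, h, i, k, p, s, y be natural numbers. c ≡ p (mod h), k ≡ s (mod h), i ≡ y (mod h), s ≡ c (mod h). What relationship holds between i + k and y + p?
i + k ≡ y + p (mod h)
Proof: Because k ≡ s (mod h) and s ≡ c (mod h), k ≡ c (mod h). c ≡ p (mod h), so k ≡ p (mod h). Since i ≡ y (mod h), by adding congruences, i + k ≡ y + p (mod h).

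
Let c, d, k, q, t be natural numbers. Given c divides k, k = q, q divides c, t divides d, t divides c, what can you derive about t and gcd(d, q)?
t divides gcd(d, q)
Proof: k = q and c divides k, therefore c divides q. Since q divides c, c = q. Since t divides c, t divides q. Since t divides d, t divides gcd(d, q).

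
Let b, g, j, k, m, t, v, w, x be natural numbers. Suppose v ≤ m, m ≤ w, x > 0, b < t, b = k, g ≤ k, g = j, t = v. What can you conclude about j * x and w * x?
j * x < w * x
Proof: Since g = j and g ≤ k, j ≤ k. Since t = v and b < t, b < v. b = k, so k < v. Since j ≤ k, j < v. v ≤ m and m ≤ w, thus v ≤ w. Since j < v, j < w. Since x > 0, j * x < w * x.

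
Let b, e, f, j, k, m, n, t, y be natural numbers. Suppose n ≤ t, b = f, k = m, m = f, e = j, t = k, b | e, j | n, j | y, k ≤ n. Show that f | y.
t = k and n ≤ t, thus n ≤ k. From k ≤ n, n = k. Since k = m, n = m. From m = f, n = f. Since j | n, j | f. Since b = f and b | e, f | e. e = j, so f | j. j | f, so j = f. j | y, so f | y.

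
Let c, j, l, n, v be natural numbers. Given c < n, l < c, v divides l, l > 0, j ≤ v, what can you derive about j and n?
j < n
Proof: From v divides l and l > 0, v ≤ l. Since l < c and c < n, l < n. v ≤ l, so v < n. j ≤ v, so j < n.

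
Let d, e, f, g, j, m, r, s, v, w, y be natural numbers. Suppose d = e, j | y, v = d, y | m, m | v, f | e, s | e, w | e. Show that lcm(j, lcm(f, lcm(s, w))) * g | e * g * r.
y | m and m | v, hence y | v. v = d, so y | d. j | y, so j | d. From d = e, j | e. Because s | e and w | e, lcm(s, w) | e. f | e, so lcm(f, lcm(s, w)) | e. Because j | e, lcm(j, lcm(f, lcm(s, w))) | e. Then lcm(j, lcm(f, lcm(s, w))) * g | e * g. Then lcm(j, lcm(f, lcm(s, w))) * g | e * g * r.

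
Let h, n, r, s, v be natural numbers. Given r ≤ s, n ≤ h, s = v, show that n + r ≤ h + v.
From s = v and r ≤ s, r ≤ v. n ≤ h, so n + r ≤ h + v.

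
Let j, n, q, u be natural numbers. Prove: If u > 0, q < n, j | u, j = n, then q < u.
Since j = n and j | u, n | u. Since u > 0, n ≤ u. Since q < n, q < u.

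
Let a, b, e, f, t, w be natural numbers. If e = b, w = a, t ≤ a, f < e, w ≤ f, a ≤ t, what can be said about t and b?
t < b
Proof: a ≤ t and t ≤ a, hence a = t. Since w = a, w = t. w ≤ f and f < e, so w < e. w = t, so t < e. e = b, so t < b.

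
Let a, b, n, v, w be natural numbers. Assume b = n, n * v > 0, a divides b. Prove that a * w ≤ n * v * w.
From b = n and a divides b, a divides n. Then a divides n * v. Since n * v > 0, a ≤ n * v. By multiplying by a non-negative, a * w ≤ n * v * w.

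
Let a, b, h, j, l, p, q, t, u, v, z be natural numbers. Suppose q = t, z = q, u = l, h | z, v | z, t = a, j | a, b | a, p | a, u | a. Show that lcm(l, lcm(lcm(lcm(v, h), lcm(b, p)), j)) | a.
u = l and u | a, so l | a. Since q = t and t = a, q = a. Because v | z and h | z, lcm(v, h) | z. Since z = q, lcm(v, h) | q. Since q = a, lcm(v, h) | a. Because b | a and p | a, lcm(b, p) | a. lcm(v, h) | a, so lcm(lcm(v, h), lcm(b, p)) | a. j | a, so lcm(lcm(lcm(v, h), lcm(b, p)), j) | a. Since l | a, lcm(l, lcm(lcm(lcm(v, h), lcm(b, p)), j)) | a.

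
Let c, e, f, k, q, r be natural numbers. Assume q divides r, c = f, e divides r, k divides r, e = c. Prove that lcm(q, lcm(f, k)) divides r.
e = c and c = f, so e = f. e divides r, so f divides r. k divides r, so lcm(f, k) divides r. q divides r, so lcm(q, lcm(f, k)) divides r.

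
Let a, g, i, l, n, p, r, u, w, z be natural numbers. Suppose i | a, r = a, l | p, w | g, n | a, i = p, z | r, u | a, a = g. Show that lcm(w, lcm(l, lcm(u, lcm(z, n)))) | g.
Since i = p and i | a, p | a. l | p, so l | a. From r = a and z | r, z | a. Since n | a, lcm(z, n) | a. Since u | a, lcm(u, lcm(z, n)) | a. l | a, so lcm(l, lcm(u, lcm(z, n))) | a. a = g, so lcm(l, lcm(u, lcm(z, n))) | g. Since w | g, lcm(w, lcm(l, lcm(u, lcm(z, n)))) | g.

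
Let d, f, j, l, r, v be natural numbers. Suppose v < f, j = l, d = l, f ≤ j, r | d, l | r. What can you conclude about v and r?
v < r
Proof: d = l and r | d, therefore r | l. l | r, so l = r. Since j = l, j = r. From v < f and f ≤ j, v < j. Since j = r, v < r.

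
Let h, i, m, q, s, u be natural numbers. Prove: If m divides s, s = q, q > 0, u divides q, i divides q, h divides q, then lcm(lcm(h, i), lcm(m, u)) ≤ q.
Since h divides q and i divides q, lcm(h, i) divides q. s = q and m divides s, hence m divides q. Since u divides q, lcm(m, u) divides q. lcm(h, i) divides q, so lcm(lcm(h, i), lcm(m, u)) divides q. Since q > 0, lcm(lcm(h, i), lcm(m, u)) ≤ q.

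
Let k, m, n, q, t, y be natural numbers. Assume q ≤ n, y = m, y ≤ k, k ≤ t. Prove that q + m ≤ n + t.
y = m and y ≤ k, thus m ≤ k. k ≤ t, so m ≤ t. Since q ≤ n, q + m ≤ n + t.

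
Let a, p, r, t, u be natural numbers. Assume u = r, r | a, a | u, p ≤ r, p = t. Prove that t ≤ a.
u = r and a | u, thus a | r. Since r | a, r = a. p = t and p ≤ r, so t ≤ r. r = a, so t ≤ a.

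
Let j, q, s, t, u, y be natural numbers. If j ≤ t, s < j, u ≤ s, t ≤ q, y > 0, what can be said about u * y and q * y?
u * y < q * y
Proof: Because s < j and j ≤ t, s < t. Since u ≤ s, u < t. Since t ≤ q, u < q. Because y > 0, by multiplying by a positive, u * y < q * y.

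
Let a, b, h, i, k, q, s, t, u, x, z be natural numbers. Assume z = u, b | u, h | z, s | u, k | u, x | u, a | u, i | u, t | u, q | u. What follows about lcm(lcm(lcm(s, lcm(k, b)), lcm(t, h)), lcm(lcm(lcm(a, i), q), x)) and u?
lcm(lcm(lcm(s, lcm(k, b)), lcm(t, h)), lcm(lcm(lcm(a, i), q), x)) | u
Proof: Because k | u and b | u, lcm(k, b) | u. From s | u, lcm(s, lcm(k, b)) | u. z = u and h | z, so h | u. Since t | u, lcm(t, h) | u. lcm(s, lcm(k, b)) | u, so lcm(lcm(s, lcm(k, b)), lcm(t, h)) | u. a | u and i | u, thus lcm(a, i) | u. Since q | u, lcm(lcm(a, i), q) | u. x | u, so lcm(lcm(lcm(a, i), q), x) | u. Since lcm(lcm(s, lcm(k, b)), lcm(t, h)) | u, lcm(lcm(lcm(s, lcm(k, b)), lcm(t, h)), lcm(lcm(lcm(a, i), q), x)) | u.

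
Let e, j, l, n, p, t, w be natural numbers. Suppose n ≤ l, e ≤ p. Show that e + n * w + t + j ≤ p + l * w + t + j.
n ≤ l, so n * w ≤ l * w. Since e ≤ p, e + n * w ≤ p + l * w. Then e + n * w + t ≤ p + l * w + t. Then e + n * w + t + j ≤ p + l * w + t + j.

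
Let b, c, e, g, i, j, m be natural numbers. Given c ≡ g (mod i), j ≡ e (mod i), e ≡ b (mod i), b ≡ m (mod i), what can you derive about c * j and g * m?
c * j ≡ g * m (mod i)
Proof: j ≡ e (mod i) and e ≡ b (mod i), hence j ≡ b (mod i). From b ≡ m (mod i), j ≡ m (mod i). Since c ≡ g (mod i), by multiplying congruences, c * j ≡ g * m (mod i).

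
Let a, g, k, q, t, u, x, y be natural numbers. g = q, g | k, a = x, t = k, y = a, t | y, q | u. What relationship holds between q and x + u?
q | x + u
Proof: y = a and t | y, thus t | a. t = k, so k | a. a = x, so k | x. From g | k, g | x. Since g = q, q | x. Because q | u, q | x + u.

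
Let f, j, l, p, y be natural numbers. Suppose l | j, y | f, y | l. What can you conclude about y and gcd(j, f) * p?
y | gcd(j, f) * p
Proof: y | l and l | j, so y | j. y | f, so y | gcd(j, f). Then y | gcd(j, f) * p.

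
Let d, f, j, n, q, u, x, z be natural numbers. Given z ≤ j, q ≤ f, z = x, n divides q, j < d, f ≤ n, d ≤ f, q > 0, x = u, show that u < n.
z = x and x = u, thus z = u. z ≤ j, so u ≤ j. n divides q and q > 0, hence n ≤ q. Since q ≤ f, n ≤ f. Since f ≤ n, f = n. j < d and d ≤ f, thus j < f. f = n, so j < n. Since u ≤ j, u < n.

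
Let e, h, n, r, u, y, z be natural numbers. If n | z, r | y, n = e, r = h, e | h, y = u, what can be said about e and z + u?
e | z + u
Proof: Since n = e and n | z, e | z. Since y = u and r | y, r | u. Since r = h, h | u. e | h, so e | u. e | z, so e | z + u.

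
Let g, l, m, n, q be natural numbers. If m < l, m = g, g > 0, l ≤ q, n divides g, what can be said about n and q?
n < q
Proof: Since n divides g and g > 0, n ≤ g. m < l and l ≤ q, thus m < q. Since m = g, g < q. Because n ≤ g, n < q.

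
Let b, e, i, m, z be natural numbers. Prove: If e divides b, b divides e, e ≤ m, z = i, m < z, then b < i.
Since e divides b and b divides e, e = b. e ≤ m, so b ≤ m. Because z = i and m < z, m < i. b ≤ m, so b < i.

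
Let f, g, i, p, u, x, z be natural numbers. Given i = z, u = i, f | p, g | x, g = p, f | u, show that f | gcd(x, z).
Because g = p and g | x, p | x. Because f | p, f | x. u = i and i = z, hence u = z. Because f | u, f | z. Since f | x, f | gcd(x, z).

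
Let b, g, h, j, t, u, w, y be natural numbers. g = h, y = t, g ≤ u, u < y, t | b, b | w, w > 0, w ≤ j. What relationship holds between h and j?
h < j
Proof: g ≤ u and u < y, therefore g < y. Since y = t, g < t. From t | b and b | w, t | w. Because w > 0, t ≤ w. Since w ≤ j, t ≤ j. Since g < t, g < j. Since g = h, h < j.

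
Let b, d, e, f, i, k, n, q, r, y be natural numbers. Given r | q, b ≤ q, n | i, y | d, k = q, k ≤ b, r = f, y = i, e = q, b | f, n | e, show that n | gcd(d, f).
y = i and y | d, therefore i | d. Since n | i, n | d. k = q and k ≤ b, so q ≤ b. b ≤ q, so b = q. b | f, so q | f. From r = f and r | q, f | q. Since q | f, q = f. Because e = q and n | e, n | q. q = f, so n | f. From n | d, n | gcd(d, f).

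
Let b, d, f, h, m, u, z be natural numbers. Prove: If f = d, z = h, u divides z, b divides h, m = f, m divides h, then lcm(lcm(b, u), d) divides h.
z = h and u divides z, so u divides h. b divides h, so lcm(b, u) divides h. m = f and f = d, so m = d. Since m divides h, d divides h. Since lcm(b, u) divides h, lcm(lcm(b, u), d) divides h.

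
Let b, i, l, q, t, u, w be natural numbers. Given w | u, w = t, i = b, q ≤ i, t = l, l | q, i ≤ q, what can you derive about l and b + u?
l | b + u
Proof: From q ≤ i and i ≤ q, q = i. Since l | q, l | i. Since i = b, l | b. w = t and t = l, hence w = l. w | u, so l | u. l | b, so l | b + u.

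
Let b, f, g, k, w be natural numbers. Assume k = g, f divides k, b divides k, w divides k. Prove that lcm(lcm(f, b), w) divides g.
f divides k and b divides k, thus lcm(f, b) divides k. Since w divides k, lcm(lcm(f, b), w) divides k. k = g, so lcm(lcm(f, b), w) divides g.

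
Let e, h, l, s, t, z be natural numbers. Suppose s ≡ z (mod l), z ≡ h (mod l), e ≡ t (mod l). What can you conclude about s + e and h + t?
s + e ≡ h + t (mod l)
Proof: From s ≡ z (mod l) and z ≡ h (mod l), s ≡ h (mod l). Since e ≡ t (mod l), s + e ≡ h + t (mod l).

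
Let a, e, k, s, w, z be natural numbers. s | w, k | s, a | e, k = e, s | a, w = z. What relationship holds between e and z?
e | z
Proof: s | a and a | e, so s | e. From k = e and k | s, e | s. s | e, so s = e. Because w = z and s | w, s | z. Since s = e, e | z.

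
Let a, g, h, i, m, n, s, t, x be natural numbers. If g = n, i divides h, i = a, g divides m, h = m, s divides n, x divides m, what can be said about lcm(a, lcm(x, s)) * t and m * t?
lcm(a, lcm(x, s)) * t divides m * t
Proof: i = a and i divides h, thus a divides h. Since h = m, a divides m. From g = n and g divides m, n divides m. Since s divides n, s divides m. Because x divides m, lcm(x, s) divides m. a divides m, so lcm(a, lcm(x, s)) divides m. Then lcm(a, lcm(x, s)) * t divides m * t.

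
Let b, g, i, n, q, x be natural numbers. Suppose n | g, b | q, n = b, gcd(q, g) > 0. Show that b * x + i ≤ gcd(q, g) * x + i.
n = b and n | g, hence b | g. Since b | q, b | gcd(q, g). From gcd(q, g) > 0, b ≤ gcd(q, g). Then b * x ≤ gcd(q, g) * x. Then b * x + i ≤ gcd(q, g) * x + i.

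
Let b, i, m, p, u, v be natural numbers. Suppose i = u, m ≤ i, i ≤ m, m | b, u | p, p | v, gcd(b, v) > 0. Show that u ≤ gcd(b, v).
Because m ≤ i and i ≤ m, m = i. Since m | b, i | b. Because i = u, u | b. u | p and p | v, hence u | v. From u | b, u | gcd(b, v). Since gcd(b, v) > 0, u ≤ gcd(b, v).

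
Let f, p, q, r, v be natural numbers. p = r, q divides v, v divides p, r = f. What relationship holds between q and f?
q divides f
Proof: From p = r and v divides p, v divides r. r = f, so v divides f. q divides v, so q divides f.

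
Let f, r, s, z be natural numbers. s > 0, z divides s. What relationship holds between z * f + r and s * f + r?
z * f + r ≤ s * f + r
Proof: From z divides s and s > 0, z ≤ s. By multiplying by a non-negative, z * f ≤ s * f. Then z * f + r ≤ s * f + r.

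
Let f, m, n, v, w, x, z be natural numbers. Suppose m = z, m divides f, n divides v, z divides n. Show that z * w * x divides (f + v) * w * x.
Because m = z and m divides f, z divides f. z divides n and n divides v, hence z divides v. z divides f, so z divides f + v. Then z * w divides (f + v) * w. Then z * w * x divides (f + v) * w * x.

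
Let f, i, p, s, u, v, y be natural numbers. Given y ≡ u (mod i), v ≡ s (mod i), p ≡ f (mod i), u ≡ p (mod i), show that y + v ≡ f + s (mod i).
y ≡ u (mod i) and u ≡ p (mod i), therefore y ≡ p (mod i). From p ≡ f (mod i), y ≡ f (mod i). v ≡ s (mod i), so y + v ≡ f + s (mod i).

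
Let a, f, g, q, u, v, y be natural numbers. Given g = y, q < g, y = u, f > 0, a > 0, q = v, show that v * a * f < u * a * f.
From g = y and y = u, g = u. Because q = v and q < g, v < g. g = u, so v < u. Because a > 0, by multiplying by a positive, v * a < u * a. From f > 0, by multiplying by a positive, v * a * f < u * a * f.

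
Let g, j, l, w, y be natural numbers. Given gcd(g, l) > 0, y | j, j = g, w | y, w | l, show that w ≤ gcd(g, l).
w | y and y | j, hence w | j. Because j = g, w | g. w | l, so w | gcd(g, l). gcd(g, l) > 0, so w ≤ gcd(g, l).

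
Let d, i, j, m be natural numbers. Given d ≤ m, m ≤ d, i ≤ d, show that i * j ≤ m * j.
d ≤ m and m ≤ d, hence d = m. From i ≤ d, i ≤ m. By multiplying by a non-negative, i * j ≤ m * j.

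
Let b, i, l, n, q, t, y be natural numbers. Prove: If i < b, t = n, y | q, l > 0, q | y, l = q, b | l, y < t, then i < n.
q | y and y | q, so q = y. l = q, so l = y. b | l and l > 0, hence b ≤ l. l = y, so b ≤ y. i < b, so i < y. t = n and y < t, so y < n. Since i < y, i < n.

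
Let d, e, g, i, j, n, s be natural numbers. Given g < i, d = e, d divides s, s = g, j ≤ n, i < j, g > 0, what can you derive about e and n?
e < n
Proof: s = g and d divides s, thus d divides g. g > 0, so d ≤ g. Since d = e, e ≤ g. Because i < j and j ≤ n, i < n. g < i, so g < n. e ≤ g, so e < n.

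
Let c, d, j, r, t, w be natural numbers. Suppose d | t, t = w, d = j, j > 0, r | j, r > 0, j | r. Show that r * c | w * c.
j | r and r > 0, thus j ≤ r. Since r | j and j > 0, r ≤ j. j ≤ r, so j = r. Because d = j, d = r. Because t = w and d | t, d | w. d = r, so r | w. Then r * c | w * c.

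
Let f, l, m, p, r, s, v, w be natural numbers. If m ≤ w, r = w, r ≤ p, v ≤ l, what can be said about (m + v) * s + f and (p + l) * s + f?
(m + v) * s + f ≤ (p + l) * s + f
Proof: r = w and r ≤ p, therefore w ≤ p. Because m ≤ w, m ≤ p. v ≤ l, so m + v ≤ p + l. Then (m + v) * s ≤ (p + l) * s. Then (m + v) * s + f ≤ (p + l) * s + f.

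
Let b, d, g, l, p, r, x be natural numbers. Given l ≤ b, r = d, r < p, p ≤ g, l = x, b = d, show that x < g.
l = x and l ≤ b, therefore x ≤ b. b = d, so x ≤ d. r = d and r < p, therefore d < p. p ≤ g, so d < g. From x ≤ d, x < g.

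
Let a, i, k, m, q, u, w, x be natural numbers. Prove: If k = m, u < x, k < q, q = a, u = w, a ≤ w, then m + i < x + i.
Since q = a and k < q, k < a. k = m, so m < a. Because u = w and u < x, w < x. Because a ≤ w, a < x. m < a, so m < x. Then m + i < x + i.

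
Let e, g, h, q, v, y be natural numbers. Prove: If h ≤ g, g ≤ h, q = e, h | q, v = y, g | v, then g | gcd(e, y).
h ≤ g and g ≤ h, therefore h = g. From q = e and h | q, h | e. h = g, so g | e. v = y and g | v, thus g | y. g | e, so g | gcd(e, y).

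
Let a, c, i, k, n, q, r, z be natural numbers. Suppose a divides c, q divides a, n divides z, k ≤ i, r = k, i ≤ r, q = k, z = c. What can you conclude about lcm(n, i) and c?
lcm(n, i) divides c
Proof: z = c and n divides z, hence n divides c. From r = k and i ≤ r, i ≤ k. k ≤ i, so k = i. q = k and q divides a, hence k divides a. From a divides c, k divides c. k = i, so i divides c. n divides c, so lcm(n, i) divides c.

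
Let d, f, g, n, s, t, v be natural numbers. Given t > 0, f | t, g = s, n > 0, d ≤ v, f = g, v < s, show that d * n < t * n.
d ≤ v and v < s, so d < s. f = g and g = s, therefore f = s. f | t, so s | t. Since t > 0, s ≤ t. d < s, so d < t. n > 0, so d * n < t * n.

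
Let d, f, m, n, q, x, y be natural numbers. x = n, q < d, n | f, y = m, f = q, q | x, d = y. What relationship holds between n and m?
n < m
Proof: x = n and q | x, so q | n. f = q and n | f, thus n | q. Since q | n, q = n. d = y and y = m, hence d = m. Since q < d, q < m. From q = n, n < m.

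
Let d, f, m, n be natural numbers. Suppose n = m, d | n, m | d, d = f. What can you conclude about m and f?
m = f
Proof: n = m and d | n, so d | m. Since m | d, m = d. Since d = f, m = f.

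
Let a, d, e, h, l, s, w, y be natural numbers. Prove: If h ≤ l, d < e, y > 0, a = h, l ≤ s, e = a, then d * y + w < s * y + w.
Because e = a and a = h, e = h. Since d < e, d < h. Since h ≤ l, d < l. From l ≤ s, d < s. Since y > 0, by multiplying by a positive, d * y < s * y. Then d * y + w < s * y + w.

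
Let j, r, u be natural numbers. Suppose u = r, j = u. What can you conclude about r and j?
r = j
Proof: Since j = u and u = r, j = r. Then r = j.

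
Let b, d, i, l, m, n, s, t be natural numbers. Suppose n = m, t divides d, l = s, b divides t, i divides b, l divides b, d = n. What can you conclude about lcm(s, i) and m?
lcm(s, i) divides m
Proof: l = s and l divides b, thus s divides b. i divides b, so lcm(s, i) divides b. Because d = n and n = m, d = m. From b divides t and t divides d, b divides d. Since d = m, b divides m. Since lcm(s, i) divides b, lcm(s, i) divides m.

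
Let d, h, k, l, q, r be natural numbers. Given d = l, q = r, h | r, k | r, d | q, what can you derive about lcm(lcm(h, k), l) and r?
lcm(lcm(h, k), l) | r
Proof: h | r and k | r, so lcm(h, k) | r. d = l and d | q, hence l | q. Since q = r, l | r. From lcm(h, k) | r, lcm(lcm(h, k), l) | r.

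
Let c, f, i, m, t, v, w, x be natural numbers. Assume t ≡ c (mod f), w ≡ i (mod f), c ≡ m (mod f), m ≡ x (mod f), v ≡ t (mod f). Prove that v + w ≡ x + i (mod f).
Since v ≡ t (mod f) and t ≡ c (mod f), v ≡ c (mod f). Since c ≡ m (mod f), v ≡ m (mod f). m ≡ x (mod f), so v ≡ x (mod f). Because w ≡ i (mod f), v + w ≡ x + i (mod f).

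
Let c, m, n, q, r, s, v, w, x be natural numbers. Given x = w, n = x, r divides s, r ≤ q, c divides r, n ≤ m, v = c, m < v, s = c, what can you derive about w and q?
w < q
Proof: n = x and n ≤ m, so x ≤ m. x = w, so w ≤ m. s = c and r divides s, thus r divides c. From c divides r, c = r. Since v = c, v = r. Because m < v, m < r. r ≤ q, so m < q. w ≤ m, so w < q.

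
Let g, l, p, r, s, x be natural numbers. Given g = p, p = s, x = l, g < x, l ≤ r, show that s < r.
Since g = p and p = s, g = s. From x = l and g < x, g < l. Since l ≤ r, g < r. g = s, so s < r.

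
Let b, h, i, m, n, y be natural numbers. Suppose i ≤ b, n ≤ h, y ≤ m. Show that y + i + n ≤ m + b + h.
Since i ≤ b and n ≤ h, i + n ≤ b + h. y ≤ m, so y + i + n ≤ m + b + h.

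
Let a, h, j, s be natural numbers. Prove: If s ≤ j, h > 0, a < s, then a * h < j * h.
From a < s and s ≤ j, a < j. Because h > 0, by multiplying by a positive, a * h < j * h.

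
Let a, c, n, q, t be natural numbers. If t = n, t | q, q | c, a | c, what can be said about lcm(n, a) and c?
lcm(n, a) | c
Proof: t | q and q | c, therefore t | c. Since t = n, n | c. a | c, so lcm(n, a) | c.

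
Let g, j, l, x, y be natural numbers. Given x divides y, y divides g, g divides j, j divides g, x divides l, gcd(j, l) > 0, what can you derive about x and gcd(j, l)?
x ≤ gcd(j, l)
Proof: g divides j and j divides g, so g = j. y divides g, so y divides j. Since x divides y, x divides j. Since x divides l, x divides gcd(j, l). gcd(j, l) > 0, so x ≤ gcd(j, l).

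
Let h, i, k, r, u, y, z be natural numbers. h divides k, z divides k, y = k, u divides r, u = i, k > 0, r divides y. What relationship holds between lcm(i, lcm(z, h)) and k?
lcm(i, lcm(z, h)) ≤ k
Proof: u divides r and r divides y, hence u divides y. Since u = i, i divides y. Since y = k, i divides k. Since z divides k and h divides k, lcm(z, h) divides k. Since i divides k, lcm(i, lcm(z, h)) divides k. k > 0, so lcm(i, lcm(z, h)) ≤ k.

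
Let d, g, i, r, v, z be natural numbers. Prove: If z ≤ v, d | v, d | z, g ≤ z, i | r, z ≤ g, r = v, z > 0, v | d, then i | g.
Because d | v and v | d, d = v. d | z, so v | z. z > 0, so v ≤ z. z ≤ v, so v = z. z ≤ g and g ≤ z, hence z = g. Since v = z, v = g. Because r = v and i | r, i | v. v = g, so i | g.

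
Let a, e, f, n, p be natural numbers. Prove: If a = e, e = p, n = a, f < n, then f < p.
n = a and a = e, therefore n = e. e = p, so n = p. Since f < n, f < p.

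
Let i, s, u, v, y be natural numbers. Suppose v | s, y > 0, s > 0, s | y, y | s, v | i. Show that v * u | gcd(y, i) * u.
s | y and y > 0, thus s ≤ y. y | s and s > 0, thus y ≤ s. Since s ≤ y, s = y. Since v | s, v | y. Since v | i, v | gcd(y, i). Then v * u | gcd(y, i) * u.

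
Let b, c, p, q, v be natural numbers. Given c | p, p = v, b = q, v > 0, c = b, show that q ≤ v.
c = b and b = q, hence c = q. Because p = v and c | p, c | v. v > 0, so c ≤ v. c = q, so q ≤ v.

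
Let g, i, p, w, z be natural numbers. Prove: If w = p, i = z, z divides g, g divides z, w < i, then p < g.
z divides g and g divides z, hence z = g. Since i = z, i = g. w < i, so w < g. Since w = p, p < g.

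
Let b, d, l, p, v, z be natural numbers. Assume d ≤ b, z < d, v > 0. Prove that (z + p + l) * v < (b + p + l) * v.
From z < d and d ≤ b, z < b. Then z + p < b + p. Then z + p + l < b + p + l. Combining with v > 0, by multiplying by a positive, (z + p + l) * v < (b + p + l) * v.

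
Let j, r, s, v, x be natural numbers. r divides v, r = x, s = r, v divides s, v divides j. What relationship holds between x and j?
x divides j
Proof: Because s = r and v divides s, v divides r. Since r divides v, v = r. v divides j, so r divides j. r = x, so x divides j.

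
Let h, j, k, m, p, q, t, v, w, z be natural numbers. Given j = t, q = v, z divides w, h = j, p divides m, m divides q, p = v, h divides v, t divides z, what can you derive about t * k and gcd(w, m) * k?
t * k divides gcd(w, m) * k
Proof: t divides z and z divides w, thus t divides w. h = j and j = t, thus h = t. p = v and p divides m, hence v divides m. q = v and m divides q, so m divides v. Since v divides m, v = m. Since h divides v, h divides m. Since h = t, t divides m. From t divides w, t divides gcd(w, m). Then t * k divides gcd(w, m) * k.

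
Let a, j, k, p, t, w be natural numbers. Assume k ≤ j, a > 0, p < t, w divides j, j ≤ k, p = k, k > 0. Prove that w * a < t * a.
j ≤ k and k ≤ j, thus j = k. Since w divides j, w divides k. Because k > 0, w ≤ k. Since p = k and p < t, k < t. Because w ≤ k, w < t. Using a > 0, by multiplying by a positive, w * a < t * a.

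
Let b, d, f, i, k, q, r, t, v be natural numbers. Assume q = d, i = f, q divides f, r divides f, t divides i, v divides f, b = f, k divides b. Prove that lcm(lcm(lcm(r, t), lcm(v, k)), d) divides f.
i = f and t divides i, thus t divides f. r divides f, so lcm(r, t) divides f. b = f and k divides b, hence k divides f. v divides f, so lcm(v, k) divides f. lcm(r, t) divides f, so lcm(lcm(r, t), lcm(v, k)) divides f. q = d and q divides f, therefore d divides f. lcm(lcm(r, t), lcm(v, k)) divides f, so lcm(lcm(lcm(r, t), lcm(v, k)), d) divides f.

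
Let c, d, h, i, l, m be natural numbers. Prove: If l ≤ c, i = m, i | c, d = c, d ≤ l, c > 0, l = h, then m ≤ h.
Because d = c and d ≤ l, c ≤ l. l ≤ c, so c = l. l = h, so c = h. Because i = m and i | c, m | c. Since c > 0, m ≤ c. Since c = h, m ≤ h.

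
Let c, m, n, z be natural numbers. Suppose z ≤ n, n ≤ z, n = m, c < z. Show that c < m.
z ≤ n and n ≤ z, hence z = n. n = m, so z = m. c < z, so c < m.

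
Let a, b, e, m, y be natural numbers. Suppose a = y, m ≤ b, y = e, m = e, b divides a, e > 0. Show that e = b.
Since m = e and m ≤ b, e ≤ b. a = y and y = e, therefore a = e. Since b divides a, b divides e. Since e > 0, b ≤ e. e ≤ b, so e = b.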